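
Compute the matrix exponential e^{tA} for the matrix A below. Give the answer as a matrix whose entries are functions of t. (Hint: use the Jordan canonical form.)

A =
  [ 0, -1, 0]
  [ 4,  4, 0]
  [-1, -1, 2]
e^{tA} =
  [-2*t*exp(2*t) + exp(2*t), -t*exp(2*t), 0]
  [4*t*exp(2*t), 2*t*exp(2*t) + exp(2*t), 0]
  [-t^2*exp(2*t) - t*exp(2*t), -t^2*exp(2*t)/2 - t*exp(2*t), exp(2*t)]

Strategy: write A = P · J · P⁻¹ where J is a Jordan canonical form, so e^{tA} = P · e^{tJ} · P⁻¹, and e^{tJ} can be computed block-by-block.

A has Jordan form
J =
  [2, 1, 0]
  [0, 2, 1]
  [0, 0, 2]
(up to reordering of blocks).

Per-block formulas:
  For a 3×3 Jordan block J_3(2): exp(t · J_3(2)) = e^(2t)·(I + t·N + (t^2/2)·N^2), where N is the 3×3 nilpotent shift.

After assembling e^{tJ} and conjugating by P, we get:

e^{tA} =
  [-2*t*exp(2*t) + exp(2*t), -t*exp(2*t), 0]
  [4*t*exp(2*t), 2*t*exp(2*t) + exp(2*t), 0]
  [-t^2*exp(2*t) - t*exp(2*t), -t^2*exp(2*t)/2 - t*exp(2*t), exp(2*t)]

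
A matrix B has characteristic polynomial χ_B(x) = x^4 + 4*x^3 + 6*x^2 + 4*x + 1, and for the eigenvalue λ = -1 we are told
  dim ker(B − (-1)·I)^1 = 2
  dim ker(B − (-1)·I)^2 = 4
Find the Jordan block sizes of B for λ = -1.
Block sizes for λ = -1: [2, 2]

From the dimensions of kernels of powers, the number of Jordan blocks of size at least j is d_j − d_{j−1} where d_j = dim ker(N^j) (with d_0 = 0). Computing the differences gives [2, 2].
The number of blocks of size exactly k is (#blocks of size ≥ k) − (#blocks of size ≥ k + 1), so the partition is: 2 block(s) of size 2.
In nonincreasing order the block sizes are [2, 2].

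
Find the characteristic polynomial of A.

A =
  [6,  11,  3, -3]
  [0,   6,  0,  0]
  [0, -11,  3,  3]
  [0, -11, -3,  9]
x^4 - 24*x^3 + 216*x^2 - 864*x + 1296

Expanding det(x·I − A) (e.g. by cofactor expansion or by noting that A is similar to its Jordan form J, which has the same characteristic polynomial as A) gives
  χ_A(x) = x^4 - 24*x^3 + 216*x^2 - 864*x + 1296
which factors as (x - 6)^4. The eigenvalues (with algebraic multiplicities) are λ = 6 with multiplicity 4.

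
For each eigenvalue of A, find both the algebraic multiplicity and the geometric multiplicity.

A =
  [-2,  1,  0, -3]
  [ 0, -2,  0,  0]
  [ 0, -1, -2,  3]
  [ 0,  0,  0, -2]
λ = -2: alg = 4, geom = 3

Step 1 — factor the characteristic polynomial to read off the algebraic multiplicities:
  χ_A(x) = (x + 2)^4

Step 2 — compute geometric multiplicities via the rank-nullity identity g(λ) = n − rank(A − λI):
  rank(A − (-2)·I) = 1, so dim ker(A − (-2)·I) = n − 1 = 3

Summary:
  λ = -2: algebraic multiplicity = 4, geometric multiplicity = 3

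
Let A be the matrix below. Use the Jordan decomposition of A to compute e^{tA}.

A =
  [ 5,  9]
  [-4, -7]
e^{tA} =
  [6*t*exp(-t) + exp(-t), 9*t*exp(-t)]
  [-4*t*exp(-t), -6*t*exp(-t) + exp(-t)]

Strategy: write A = P · J · P⁻¹ where J is a Jordan canonical form, so e^{tA} = P · e^{tJ} · P⁻¹, and e^{tJ} can be computed block-by-block.

A has Jordan form
J =
  [-1,  1]
  [ 0, -1]
(up to reordering of blocks).

Per-block formulas:
  For a 2×2 Jordan block J_2(-1): exp(t · J_2(-1)) = e^(-1t)·(I + t·N), where N is the 2×2 nilpotent shift.

After assembling e^{tJ} and conjugating by P, we get:

e^{tA} =
  [6*t*exp(-t) + exp(-t), 9*t*exp(-t)]
  [-4*t*exp(-t), -6*t*exp(-t) + exp(-t)]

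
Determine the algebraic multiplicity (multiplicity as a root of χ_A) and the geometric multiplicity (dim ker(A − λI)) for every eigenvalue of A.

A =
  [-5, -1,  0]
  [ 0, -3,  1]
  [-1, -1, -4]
λ = -4: alg = 3, geom = 1

Step 1 — factor the characteristic polynomial to read off the algebraic multiplicities:
  χ_A(x) = (x + 4)^3

Step 2 — compute geometric multiplicities via the rank-nullity identity g(λ) = n − rank(A − λI):
  rank(A − (-4)·I) = 2, so dim ker(A − (-4)·I) = n − 2 = 1

Summary:
  λ = -4: algebraic multiplicity = 3, geometric multiplicity = 1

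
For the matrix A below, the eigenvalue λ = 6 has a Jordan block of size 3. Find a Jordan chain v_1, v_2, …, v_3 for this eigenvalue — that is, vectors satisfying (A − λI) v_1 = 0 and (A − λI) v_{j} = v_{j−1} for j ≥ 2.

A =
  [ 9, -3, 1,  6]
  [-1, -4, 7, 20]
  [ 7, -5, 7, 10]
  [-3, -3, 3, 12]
A Jordan chain for λ = 6 of length 3:
v_1 = (1, -4, 3, -3)ᵀ
v_2 = (3, -1, 7, -3)ᵀ
v_3 = (1, 0, 0, 0)ᵀ

Let N = A − (6)·I. We want v_3 with N^3 v_3 = 0 but N^2 v_3 ≠ 0; then v_{j-1} := N · v_j for j = 3, …, 2.

Pick v_3 = (1, 0, 0, 0)ᵀ.
Then v_2 = N · v_3 = (3, -1, 7, -3)ᵀ.
Then v_1 = N · v_2 = (1, -4, 3, -3)ᵀ.

Sanity check: (A − (6)·I) v_1 = (0, 0, 0, 0)ᵀ = 0. ✓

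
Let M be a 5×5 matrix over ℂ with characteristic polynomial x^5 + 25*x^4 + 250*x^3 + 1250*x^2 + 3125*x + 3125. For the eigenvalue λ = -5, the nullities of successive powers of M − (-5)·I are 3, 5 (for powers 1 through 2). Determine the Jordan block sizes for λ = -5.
Block sizes for λ = -5: [2, 2, 1]

From the dimensions of kernels of powers, the number of Jordan blocks of size at least j is d_j − d_{j−1} where d_j = dim ker(N^j) (with d_0 = 0). Computing the differences gives [3, 2].
The number of blocks of size exactly k is (#blocks of size ≥ k) − (#blocks of size ≥ k + 1), so the partition is: 1 block(s) of size 1, 2 block(s) of size 2.
In nonincreasing order the block sizes are [2, 2, 1].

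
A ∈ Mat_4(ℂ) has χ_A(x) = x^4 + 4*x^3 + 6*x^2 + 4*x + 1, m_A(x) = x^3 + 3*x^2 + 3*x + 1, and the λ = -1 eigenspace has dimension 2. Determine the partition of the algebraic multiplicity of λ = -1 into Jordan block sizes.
Block sizes for λ = -1: [3, 1]

Step 1 — from the characteristic polynomial, algebraic multiplicity of λ = -1 is 4. From dim ker(A − (-1)·I) = 2, there are exactly 2 Jordan blocks for λ = -1.
Step 2 — from the minimal polynomial, the factor (x + 1)^3 tells us the largest block for λ = -1 has size 3.
Step 3 — with total size 4, 2 blocks, and largest block 3, the block sizes (in nonincreasing order) are [3, 1].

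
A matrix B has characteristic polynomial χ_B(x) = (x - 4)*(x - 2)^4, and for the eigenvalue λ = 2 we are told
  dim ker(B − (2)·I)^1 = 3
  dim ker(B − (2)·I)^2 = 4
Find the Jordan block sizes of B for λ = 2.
Block sizes for λ = 2: [2, 1, 1]

From the dimensions of kernels of powers, the number of Jordan blocks of size at least j is d_j − d_{j−1} where d_j = dim ker(N^j) (with d_0 = 0). Computing the differences gives [3, 1].
The number of blocks of size exactly k is (#blocks of size ≥ k) − (#blocks of size ≥ k + 1), so the partition is: 2 block(s) of size 1, 1 block(s) of size 2.
In nonincreasing order the block sizes are [2, 1, 1].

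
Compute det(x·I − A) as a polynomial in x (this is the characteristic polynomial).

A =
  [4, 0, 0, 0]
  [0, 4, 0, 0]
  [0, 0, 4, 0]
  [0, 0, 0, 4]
x^4 - 16*x^3 + 96*x^2 - 256*x + 256

Expanding det(x·I − A) (e.g. by cofactor expansion or by noting that A is similar to its Jordan form J, which has the same characteristic polynomial as A) gives
  χ_A(x) = x^4 - 16*x^3 + 96*x^2 - 256*x + 256
which factors as (x - 4)^4. The eigenvalues (with algebraic multiplicities) are λ = 4 with multiplicity 4.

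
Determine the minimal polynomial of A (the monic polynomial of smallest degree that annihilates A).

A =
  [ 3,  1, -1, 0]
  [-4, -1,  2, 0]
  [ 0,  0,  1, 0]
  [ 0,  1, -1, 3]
x^3 - 5*x^2 + 7*x - 3

The characteristic polynomial is χ_A(x) = (x - 3)*(x - 1)^3, so the eigenvalues are known. The minimal polynomial is
  m_A(x) = Π_λ (x − λ)^{k_λ}
where k_λ is the size of the *largest* Jordan block for λ (equivalently, the smallest k with (A − λI)^k v = 0 for every generalised eigenvector v of λ).

  λ = 1: largest Jordan block has size 2, contributing (x − 1)^2
  λ = 3: largest Jordan block has size 1, contributing (x − 3)

So m_A(x) = (x - 3)*(x - 1)^2 = x^3 - 5*x^2 + 7*x - 3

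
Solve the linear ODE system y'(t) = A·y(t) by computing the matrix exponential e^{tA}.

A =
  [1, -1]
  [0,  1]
e^{tA} =
  [exp(t), -t*exp(t)]
  [0, exp(t)]

Strategy: write A = P · J · P⁻¹ where J is a Jordan canonical form, so e^{tA} = P · e^{tJ} · P⁻¹, and e^{tJ} can be computed block-by-block.

A has Jordan form
J =
  [1, 1]
  [0, 1]
(up to reordering of blocks).

Per-block formulas:
  For a 2×2 Jordan block J_2(1): exp(t · J_2(1)) = e^(1t)·(I + t·N), where N is the 2×2 nilpotent shift.

After assembling e^{tJ} and conjugating by P, we get:

e^{tA} =
  [exp(t), -t*exp(t)]
  [0, exp(t)]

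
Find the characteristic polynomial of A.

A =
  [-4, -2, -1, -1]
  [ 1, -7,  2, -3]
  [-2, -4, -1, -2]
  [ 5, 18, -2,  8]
x^4 + 4*x^3 + 6*x^2 + 4*x + 1

Expanding det(x·I − A) (e.g. by cofactor expansion or by noting that A is similar to its Jordan form J, which has the same characteristic polynomial as A) gives
  χ_A(x) = x^4 + 4*x^3 + 6*x^2 + 4*x + 1
which factors as (x + 1)^4. The eigenvalues (with algebraic multiplicities) are λ = -1 with multiplicity 4.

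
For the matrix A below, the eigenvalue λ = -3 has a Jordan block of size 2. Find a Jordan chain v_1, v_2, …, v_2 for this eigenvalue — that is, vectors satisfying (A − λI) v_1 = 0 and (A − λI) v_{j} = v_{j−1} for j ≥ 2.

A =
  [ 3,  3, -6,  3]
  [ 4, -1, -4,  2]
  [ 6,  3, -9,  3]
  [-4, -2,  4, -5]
A Jordan chain for λ = -3 of length 2:
v_1 = (6, 4, 6, -4)ᵀ
v_2 = (1, 0, 0, 0)ᵀ

Let N = A − (-3)·I. We want v_2 with N^2 v_2 = 0 but N^1 v_2 ≠ 0; then v_{j-1} := N · v_j for j = 2, …, 2.

Pick v_2 = (1, 0, 0, 0)ᵀ.
Then v_1 = N · v_2 = (6, 4, 6, -4)ᵀ.

Sanity check: (A − (-3)·I) v_1 = (0, 0, 0, 0)ᵀ = 0. ✓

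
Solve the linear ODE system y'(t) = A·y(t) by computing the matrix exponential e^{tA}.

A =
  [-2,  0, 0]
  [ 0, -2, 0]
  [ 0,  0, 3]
e^{tA} =
  [exp(-2*t), 0, 0]
  [0, exp(-2*t), 0]
  [0, 0, exp(3*t)]

Strategy: write A = P · J · P⁻¹ where J is a Jordan canonical form, so e^{tA} = P · e^{tJ} · P⁻¹, and e^{tJ} can be computed block-by-block.

A has Jordan form
J =
  [-2,  0, 0]
  [ 0, -2, 0]
  [ 0,  0, 3]
(up to reordering of blocks).

Per-block formulas:
  For a 1×1 block at λ = -2: exp(t · [-2]) = [e^(-2t)].
  For a 1×1 block at λ = 3: exp(t · [3]) = [e^(3t)].

After assembling e^{tJ} and conjugating by P, we get:

e^{tA} =
  [exp(-2*t), 0, 0]
  [0, exp(-2*t), 0]
  [0, 0, exp(3*t)]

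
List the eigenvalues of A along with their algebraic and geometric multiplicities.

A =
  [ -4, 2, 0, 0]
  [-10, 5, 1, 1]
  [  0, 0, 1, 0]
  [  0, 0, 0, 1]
λ = 0: alg = 1, geom = 1; λ = 1: alg = 3, geom = 2

Step 1 — factor the characteristic polynomial to read off the algebraic multiplicities:
  χ_A(x) = x*(x - 1)^3

Step 2 — compute geometric multiplicities via the rank-nullity identity g(λ) = n − rank(A − λI):
  rank(A − (0)·I) = 3, so dim ker(A − (0)·I) = n − 3 = 1
  rank(A − (1)·I) = 2, so dim ker(A − (1)·I) = n − 2 = 2

Summary:
  λ = 0: algebraic multiplicity = 1, geometric multiplicity = 1
  λ = 1: algebraic multiplicity = 3, geometric multiplicity = 2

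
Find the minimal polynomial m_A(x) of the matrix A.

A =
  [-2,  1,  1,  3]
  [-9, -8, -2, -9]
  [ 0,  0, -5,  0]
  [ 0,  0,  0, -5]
x^3 + 15*x^2 + 75*x + 125

The characteristic polynomial is χ_A(x) = (x + 5)^4, so the eigenvalues are known. The minimal polynomial is
  m_A(x) = Π_λ (x − λ)^{k_λ}
where k_λ is the size of the *largest* Jordan block for λ (equivalently, the smallest k with (A − λI)^k v = 0 for every generalised eigenvector v of λ).

  λ = -5: largest Jordan block has size 3, contributing (x + 5)^3

So m_A(x) = (x + 5)^3 = x^3 + 15*x^2 + 75*x + 125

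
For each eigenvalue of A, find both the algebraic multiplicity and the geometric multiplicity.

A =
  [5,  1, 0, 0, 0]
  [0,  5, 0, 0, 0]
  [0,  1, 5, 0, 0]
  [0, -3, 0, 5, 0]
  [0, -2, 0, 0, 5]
λ = 5: alg = 5, geom = 4

Step 1 — factor the characteristic polynomial to read off the algebraic multiplicities:
  χ_A(x) = (x - 5)^5

Step 2 — compute geometric multiplicities via the rank-nullity identity g(λ) = n − rank(A − λI):
  rank(A − (5)·I) = 1, so dim ker(A − (5)·I) = n − 1 = 4

Summary:
  λ = 5: algebraic multiplicity = 5, geometric multiplicity = 4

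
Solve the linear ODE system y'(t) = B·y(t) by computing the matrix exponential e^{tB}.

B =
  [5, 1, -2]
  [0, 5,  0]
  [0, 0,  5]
e^{tB} =
  [exp(5*t), t*exp(5*t), -2*t*exp(5*t)]
  [0, exp(5*t), 0]
  [0, 0, exp(5*t)]

Strategy: write B = P · J · P⁻¹ where J is a Jordan canonical form, so e^{tB} = P · e^{tJ} · P⁻¹, and e^{tJ} can be computed block-by-block.

B has Jordan form
J =
  [5, 1, 0]
  [0, 5, 0]
  [0, 0, 5]
(up to reordering of blocks).

Per-block formulas:
  For a 2×2 Jordan block J_2(5): exp(t · J_2(5)) = e^(5t)·(I + t·N), where N is the 2×2 nilpotent shift.
  For a 1×1 block at λ = 5: exp(t · [5]) = [e^(5t)].

After assembling e^{tJ} and conjugating by P, we get:

e^{tB} =
  [exp(5*t), t*exp(5*t), -2*t*exp(5*t)]
  [0, exp(5*t), 0]
  [0, 0, exp(5*t)]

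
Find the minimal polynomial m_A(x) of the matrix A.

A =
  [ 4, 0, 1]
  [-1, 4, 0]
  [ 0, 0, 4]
x^3 - 12*x^2 + 48*x - 64

The characteristic polynomial is χ_A(x) = (x - 4)^3, so the eigenvalues are known. The minimal polynomial is
  m_A(x) = Π_λ (x − λ)^{k_λ}
where k_λ is the size of the *largest* Jordan block for λ (equivalently, the smallest k with (A − λI)^k v = 0 for every generalised eigenvector v of λ).

  λ = 4: largest Jordan block has size 3, contributing (x − 4)^3

So m_A(x) = (x - 4)^3 = x^3 - 12*x^2 + 48*x - 64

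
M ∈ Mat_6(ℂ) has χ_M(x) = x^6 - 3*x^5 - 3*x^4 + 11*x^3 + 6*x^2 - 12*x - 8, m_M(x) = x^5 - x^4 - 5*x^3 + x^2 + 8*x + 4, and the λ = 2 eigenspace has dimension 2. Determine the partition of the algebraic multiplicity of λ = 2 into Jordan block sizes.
Block sizes for λ = 2: [2, 1]

Step 1 — from the characteristic polynomial, algebraic multiplicity of λ = 2 is 3. From dim ker(M − (2)·I) = 2, there are exactly 2 Jordan blocks for λ = 2.
Step 2 — from the minimal polynomial, the factor (x − 2)^2 tells us the largest block for λ = 2 has size 2.
Step 3 — with total size 3, 2 blocks, and largest block 2, the block sizes (in nonincreasing order) are [2, 1].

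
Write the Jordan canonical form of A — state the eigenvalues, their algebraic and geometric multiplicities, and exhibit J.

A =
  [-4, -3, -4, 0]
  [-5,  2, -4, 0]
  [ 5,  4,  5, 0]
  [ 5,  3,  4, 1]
J_3(1) ⊕ J_1(1)

The characteristic polynomial is
  det(x·I − A) = x^4 - 4*x^3 + 6*x^2 - 4*x + 1 = (x - 1)^4

Eigenvalues and multiplicities (the geometric multiplicity of λ is n − rank(A − λI), which equals the number of Jordan blocks for λ):
  λ = 1: algebraic multiplicity = 4, geometric multiplicity = 2

Determining the block sizes for each eigenvalue:
  λ = 1: with am = 4 and gm = 2, the partition is not yet determined (e.g. several partitions of 4 into 2 parts exist). Let N = A − (1)·I. Computing rank(N^1) = 2, rank(N^2) = 1, rank(N^3) = 0; the number of blocks of size ≥ j is rank(N^{j−1}) − rank(N^j), giving [2, 1, 1]. So we have 1 block(s) of size 3, 1 block(s) of size 1 → block sizes [3, 1]

Assembling the blocks gives a Jordan form
J =
  [1, 1, 0, 0]
  [0, 1, 1, 0]
  [0, 0, 1, 0]
  [0, 0, 0, 1]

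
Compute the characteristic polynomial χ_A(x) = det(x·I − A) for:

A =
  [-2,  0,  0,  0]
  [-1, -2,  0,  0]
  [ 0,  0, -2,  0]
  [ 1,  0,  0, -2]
x^4 + 8*x^3 + 24*x^2 + 32*x + 16

Expanding det(x·I − A) (e.g. by cofactor expansion or by noting that A is similar to its Jordan form J, which has the same characteristic polynomial as A) gives
  χ_A(x) = x^4 + 8*x^3 + 24*x^2 + 32*x + 16
which factors as (x + 2)^4. The eigenvalues (with algebraic multiplicities) are λ = -2 with multiplicity 4.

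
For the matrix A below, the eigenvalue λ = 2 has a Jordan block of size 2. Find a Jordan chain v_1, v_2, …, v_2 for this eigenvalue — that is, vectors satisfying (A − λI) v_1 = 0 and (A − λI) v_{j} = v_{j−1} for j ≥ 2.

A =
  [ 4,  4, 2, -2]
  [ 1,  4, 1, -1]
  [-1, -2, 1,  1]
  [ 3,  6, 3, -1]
A Jordan chain for λ = 2 of length 2:
v_1 = (2, 1, -1, 3)ᵀ
v_2 = (1, 0, 0, 0)ᵀ

Let N = A − (2)·I. We want v_2 with N^2 v_2 = 0 but N^1 v_2 ≠ 0; then v_{j-1} := N · v_j for j = 2, …, 2.

Pick v_2 = (1, 0, 0, 0)ᵀ.
Then v_1 = N · v_2 = (2, 1, -1, 3)ᵀ.

Sanity check: (A − (2)·I) v_1 = (0, 0, 0, 0)ᵀ = 0. ✓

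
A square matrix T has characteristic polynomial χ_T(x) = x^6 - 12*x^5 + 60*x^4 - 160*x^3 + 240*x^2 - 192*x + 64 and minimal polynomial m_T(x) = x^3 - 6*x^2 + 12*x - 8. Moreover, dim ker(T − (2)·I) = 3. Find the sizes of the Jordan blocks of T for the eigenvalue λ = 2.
Block sizes for λ = 2: [3, 2, 1]

Step 1 — from the characteristic polynomial, algebraic multiplicity of λ = 2 is 6. From dim ker(T − (2)·I) = 3, there are exactly 3 Jordan blocks for λ = 2.
Step 2 — from the minimal polynomial, the factor (x − 2)^3 tells us the largest block for λ = 2 has size 3.
Step 3 — with total size 6, 3 blocks, and largest block 3, the block sizes (in nonincreasing order) are [3, 2, 1].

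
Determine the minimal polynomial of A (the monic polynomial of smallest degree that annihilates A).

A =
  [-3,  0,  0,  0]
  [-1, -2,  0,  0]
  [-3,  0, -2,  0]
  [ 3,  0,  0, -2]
x^2 + 5*x + 6

The characteristic polynomial is χ_A(x) = (x + 2)^3*(x + 3), so the eigenvalues are known. The minimal polynomial is
  m_A(x) = Π_λ (x − λ)^{k_λ}
where k_λ is the size of the *largest* Jordan block for λ (equivalently, the smallest k with (A − λI)^k v = 0 for every generalised eigenvector v of λ).

  λ = -3: largest Jordan block has size 1, contributing (x + 3)
  λ = -2: largest Jordan block has size 1, contributing (x + 2)

So m_A(x) = (x + 2)*(x + 3) = x^2 + 5*x + 6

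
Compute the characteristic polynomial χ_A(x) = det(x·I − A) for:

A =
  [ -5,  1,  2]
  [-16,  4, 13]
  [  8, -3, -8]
x^3 + 9*x^2 + 27*x + 27

Expanding det(x·I − A) (e.g. by cofactor expansion or by noting that A is similar to its Jordan form J, which has the same characteristic polynomial as A) gives
  χ_A(x) = x^3 + 9*x^2 + 27*x + 27
which factors as (x + 3)^3. The eigenvalues (with algebraic multiplicities) are λ = -3 with multiplicity 3.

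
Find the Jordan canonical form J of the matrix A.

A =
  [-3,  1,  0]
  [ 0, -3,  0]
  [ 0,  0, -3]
J_2(-3) ⊕ J_1(-3)

The characteristic polynomial is
  det(x·I − A) = x^3 + 9*x^2 + 27*x + 27 = (x + 3)^3

Eigenvalues and multiplicities (the geometric multiplicity of λ is n − rank(A − λI), which equals the number of Jordan blocks for λ):
  λ = -3: algebraic multiplicity = 3, geometric multiplicity = 2

Determining the block sizes for each eigenvalue:
  λ = -3: 2 blocks summing to 3 forces exactly one block of size 2 and the rest size 1 → block sizes [2, 1]

Assembling the blocks gives a Jordan form
J =
  [-3,  1,  0]
  [ 0, -3,  0]
  [ 0,  0, -3]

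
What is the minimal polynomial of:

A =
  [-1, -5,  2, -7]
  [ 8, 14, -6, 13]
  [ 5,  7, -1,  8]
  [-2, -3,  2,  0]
x^2 - 6*x + 9

The characteristic polynomial is χ_A(x) = (x - 3)^4, so the eigenvalues are known. The minimal polynomial is
  m_A(x) = Π_λ (x − λ)^{k_λ}
where k_λ is the size of the *largest* Jordan block for λ (equivalently, the smallest k with (A − λI)^k v = 0 for every generalised eigenvector v of λ).

  λ = 3: largest Jordan block has size 2, contributing (x − 3)^2

So m_A(x) = (x - 3)^2 = x^2 - 6*x + 9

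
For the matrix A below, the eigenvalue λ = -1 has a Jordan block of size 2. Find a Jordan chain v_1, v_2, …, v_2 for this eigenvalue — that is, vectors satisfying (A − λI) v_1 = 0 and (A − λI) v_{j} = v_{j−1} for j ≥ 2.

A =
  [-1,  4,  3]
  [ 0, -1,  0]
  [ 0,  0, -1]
A Jordan chain for λ = -1 of length 2:
v_1 = (4, 0, 0)ᵀ
v_2 = (0, 1, 0)ᵀ

Let N = A − (-1)·I. We want v_2 with N^2 v_2 = 0 but N^1 v_2 ≠ 0; then v_{j-1} := N · v_j for j = 2, …, 2.

Pick v_2 = (0, 1, 0)ᵀ.
Then v_1 = N · v_2 = (4, 0, 0)ᵀ.

Sanity check: (A − (-1)·I) v_1 = (0, 0, 0)ᵀ = 0. ✓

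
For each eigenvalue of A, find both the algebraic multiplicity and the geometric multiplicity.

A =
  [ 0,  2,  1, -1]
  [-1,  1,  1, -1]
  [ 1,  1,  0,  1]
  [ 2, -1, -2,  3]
λ = 1: alg = 4, geom = 2

Step 1 — factor the characteristic polynomial to read off the algebraic multiplicities:
  χ_A(x) = (x - 1)^4

Step 2 — compute geometric multiplicities via the rank-nullity identity g(λ) = n − rank(A − λI):
  rank(A − (1)·I) = 2, so dim ker(A − (1)·I) = n − 2 = 2

Summary:
  λ = 1: algebraic multiplicity = 4, geometric multiplicity = 2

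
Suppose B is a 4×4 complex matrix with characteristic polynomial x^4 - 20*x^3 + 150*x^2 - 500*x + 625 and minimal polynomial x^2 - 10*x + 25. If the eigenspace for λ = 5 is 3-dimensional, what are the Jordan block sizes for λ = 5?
Block sizes for λ = 5: [2, 1, 1]

Step 1 — from the characteristic polynomial, algebraic multiplicity of λ = 5 is 4. From dim ker(B − (5)·I) = 3, there are exactly 3 Jordan blocks for λ = 5.
Step 2 — from the minimal polynomial, the factor (x − 5)^2 tells us the largest block for λ = 5 has size 2.
Step 3 — with total size 4, 3 blocks, and largest block 2, the block sizes (in nonincreasing order) are [2, 1, 1].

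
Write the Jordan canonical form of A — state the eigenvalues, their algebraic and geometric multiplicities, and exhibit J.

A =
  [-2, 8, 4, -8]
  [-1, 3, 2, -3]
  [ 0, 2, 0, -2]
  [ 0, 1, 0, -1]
J_3(0) ⊕ J_1(0)

The characteristic polynomial is
  det(x·I − A) = x^4

Eigenvalues and multiplicities (the geometric multiplicity of λ is n − rank(A − λI), which equals the number of Jordan blocks for λ):
  λ = 0: algebraic multiplicity = 4, geometric multiplicity = 2

Determining the block sizes for each eigenvalue:
  λ = 0: with am = 4 and gm = 2, the partition is not yet determined (e.g. several partitions of 4 into 2 parts exist). Let N = A − (0)·I. Computing rank(N^1) = 2, rank(N^2) = 1, rank(N^3) = 0; the number of blocks of size ≥ j is rank(N^{j−1}) − rank(N^j), giving [2, 1, 1]. So we have 1 block(s) of size 3, 1 block(s) of size 1 → block sizes [3, 1]

Assembling the blocks gives a Jordan form
J =
  [0, 1, 0, 0]
  [0, 0, 1, 0]
  [0, 0, 0, 0]
  [0, 0, 0, 0]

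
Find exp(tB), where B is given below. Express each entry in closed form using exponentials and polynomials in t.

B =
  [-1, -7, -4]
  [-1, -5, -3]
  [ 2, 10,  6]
e^{tB} =
  [1 - t, t^2 - 7*t, t^2/2 - 4*t]
  [-t, t^2 - 5*t + 1, t^2/2 - 3*t]
  [2*t, -2*t^2 + 10*t, -t^2 + 6*t + 1]

Strategy: write B = P · J · P⁻¹ where J is a Jordan canonical form, so e^{tB} = P · e^{tJ} · P⁻¹, and e^{tJ} can be computed block-by-block.

B has Jordan form
J =
  [0, 1, 0]
  [0, 0, 1]
  [0, 0, 0]
(up to reordering of blocks).

Per-block formulas:
  For a 3×3 Jordan block J_3(0): exp(t · J_3(0)) = e^(0t)·(I + t·N + (t^2/2)·N^2), where N is the 3×3 nilpotent shift.

After assembling e^{tJ} and conjugating by P, we get:

e^{tB} =
  [1 - t, t^2 - 7*t, t^2/2 - 4*t]
  [-t, t^2 - 5*t + 1, t^2/2 - 3*t]
  [2*t, -2*t^2 + 10*t, -t^2 + 6*t + 1]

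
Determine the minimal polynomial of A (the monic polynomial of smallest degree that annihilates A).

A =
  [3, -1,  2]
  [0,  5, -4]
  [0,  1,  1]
x^2 - 6*x + 9

The characteristic polynomial is χ_A(x) = (x - 3)^3, so the eigenvalues are known. The minimal polynomial is
  m_A(x) = Π_λ (x − λ)^{k_λ}
where k_λ is the size of the *largest* Jordan block for λ (equivalently, the smallest k with (A − λI)^k v = 0 for every generalised eigenvector v of λ).

  λ = 3: largest Jordan block has size 2, contributing (x − 3)^2

So m_A(x) = (x - 3)^2 = x^2 - 6*x + 9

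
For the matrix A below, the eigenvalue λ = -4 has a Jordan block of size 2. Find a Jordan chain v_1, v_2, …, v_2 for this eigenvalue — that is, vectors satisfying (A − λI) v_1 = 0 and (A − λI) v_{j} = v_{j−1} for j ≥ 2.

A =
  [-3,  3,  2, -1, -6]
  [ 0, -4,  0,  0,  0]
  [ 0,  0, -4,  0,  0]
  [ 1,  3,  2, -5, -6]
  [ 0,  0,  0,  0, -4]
A Jordan chain for λ = -4 of length 2:
v_1 = (1, 0, 0, 1, 0)ᵀ
v_2 = (1, 0, 0, 0, 0)ᵀ

Let N = A − (-4)·I. We want v_2 with N^2 v_2 = 0 but N^1 v_2 ≠ 0; then v_{j-1} := N · v_j for j = 2, …, 2.

Pick v_2 = (1, 0, 0, 0, 0)ᵀ.
Then v_1 = N · v_2 = (1, 0, 0, 1, 0)ᵀ.

Sanity check: (A − (-4)·I) v_1 = (0, 0, 0, 0, 0)ᵀ = 0. ✓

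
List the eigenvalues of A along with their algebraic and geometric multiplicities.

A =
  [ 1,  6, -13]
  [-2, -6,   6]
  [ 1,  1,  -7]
λ = -4: alg = 3, geom = 1

Step 1 — factor the characteristic polynomial to read off the algebraic multiplicities:
  χ_A(x) = (x + 4)^3

Step 2 — compute geometric multiplicities via the rank-nullity identity g(λ) = n − rank(A − λI):
  rank(A − (-4)·I) = 2, so dim ker(A − (-4)·I) = n − 2 = 1

Summary:
  λ = -4: algebraic multiplicity = 3, geometric multiplicity = 1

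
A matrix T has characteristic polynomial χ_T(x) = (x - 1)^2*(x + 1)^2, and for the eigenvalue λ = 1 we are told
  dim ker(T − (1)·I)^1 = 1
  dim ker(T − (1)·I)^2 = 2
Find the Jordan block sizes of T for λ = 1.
Block sizes for λ = 1: [2]

From the dimensions of kernels of powers, the number of Jordan blocks of size at least j is d_j − d_{j−1} where d_j = dim ker(N^j) (with d_0 = 0). Computing the differences gives [1, 1].
The number of blocks of size exactly k is (#blocks of size ≥ k) − (#blocks of size ≥ k + 1), so the partition is: 1 block(s) of size 2.
In nonincreasing order the block sizes are [2].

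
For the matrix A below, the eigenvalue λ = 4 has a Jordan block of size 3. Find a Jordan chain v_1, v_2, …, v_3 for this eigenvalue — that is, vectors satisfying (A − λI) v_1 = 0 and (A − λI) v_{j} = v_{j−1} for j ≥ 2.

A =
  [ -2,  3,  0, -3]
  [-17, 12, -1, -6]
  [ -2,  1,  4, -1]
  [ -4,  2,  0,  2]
A Jordan chain for λ = 4 of length 3:
v_1 = (-3, -8, -1, -2)ᵀ
v_2 = (-6, -17, -2, -4)ᵀ
v_3 = (1, 0, 0, 0)ᵀ

Let N = A − (4)·I. We want v_3 with N^3 v_3 = 0 but N^2 v_3 ≠ 0; then v_{j-1} := N · v_j for j = 3, …, 2.

Pick v_3 = (1, 0, 0, 0)ᵀ.
Then v_2 = N · v_3 = (-6, -17, -2, -4)ᵀ.
Then v_1 = N · v_2 = (-3, -8, -1, -2)ᵀ.

Sanity check: (A − (4)·I) v_1 = (0, 0, 0, 0)ᵀ = 0. ✓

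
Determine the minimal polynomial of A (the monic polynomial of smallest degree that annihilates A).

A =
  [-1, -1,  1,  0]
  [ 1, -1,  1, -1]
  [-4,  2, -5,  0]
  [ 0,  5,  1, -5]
x^3 + 9*x^2 + 27*x + 27

The characteristic polynomial is χ_A(x) = (x + 3)^4, so the eigenvalues are known. The minimal polynomial is
  m_A(x) = Π_λ (x − λ)^{k_λ}
where k_λ is the size of the *largest* Jordan block for λ (equivalently, the smallest k with (A − λI)^k v = 0 for every generalised eigenvector v of λ).

  λ = -3: largest Jordan block has size 3, contributing (x + 3)^3

So m_A(x) = (x + 3)^3 = x^3 + 9*x^2 + 27*x + 27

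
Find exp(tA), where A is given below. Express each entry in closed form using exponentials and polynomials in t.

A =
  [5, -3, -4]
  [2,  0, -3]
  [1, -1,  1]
e^{tA} =
  [-t^2*exp(2*t)/2 + 3*t*exp(2*t) + exp(2*t), t^2*exp(2*t)/2 - 3*t*exp(2*t), t^2*exp(2*t)/2 - 4*t*exp(2*t)]
  [-t^2*exp(2*t)/2 + 2*t*exp(2*t), t^2*exp(2*t)/2 - 2*t*exp(2*t) + exp(2*t), t^2*exp(2*t)/2 - 3*t*exp(2*t)]
  [t*exp(2*t), -t*exp(2*t), -t*exp(2*t) + exp(2*t)]

Strategy: write A = P · J · P⁻¹ where J is a Jordan canonical form, so e^{tA} = P · e^{tJ} · P⁻¹, and e^{tJ} can be computed block-by-block.

A has Jordan form
J =
  [2, 1, 0]
  [0, 2, 1]
  [0, 0, 2]
(up to reordering of blocks).

Per-block formulas:
  For a 3×3 Jordan block J_3(2): exp(t · J_3(2)) = e^(2t)·(I + t·N + (t^2/2)·N^2), where N is the 3×3 nilpotent shift.

After assembling e^{tJ} and conjugating by P, we get:

e^{tA} =
  [-t^2*exp(2*t)/2 + 3*t*exp(2*t) + exp(2*t), t^2*exp(2*t)/2 - 3*t*exp(2*t), t^2*exp(2*t)/2 - 4*t*exp(2*t)]
  [-t^2*exp(2*t)/2 + 2*t*exp(2*t), t^2*exp(2*t)/2 - 2*t*exp(2*t) + exp(2*t), t^2*exp(2*t)/2 - 3*t*exp(2*t)]
  [t*exp(2*t), -t*exp(2*t), -t*exp(2*t) + exp(2*t)]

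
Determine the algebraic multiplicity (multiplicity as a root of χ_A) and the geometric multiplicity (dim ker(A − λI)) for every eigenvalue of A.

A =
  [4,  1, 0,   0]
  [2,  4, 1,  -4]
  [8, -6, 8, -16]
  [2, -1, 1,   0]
λ = 4: alg = 4, geom = 2

Step 1 — factor the characteristic polynomial to read off the algebraic multiplicities:
  χ_A(x) = (x - 4)^4

Step 2 — compute geometric multiplicities via the rank-nullity identity g(λ) = n − rank(A − λI):
  rank(A − (4)·I) = 2, so dim ker(A − (4)·I) = n − 2 = 2

Summary:
  λ = 4: algebraic multiplicity = 4, geometric multiplicity = 2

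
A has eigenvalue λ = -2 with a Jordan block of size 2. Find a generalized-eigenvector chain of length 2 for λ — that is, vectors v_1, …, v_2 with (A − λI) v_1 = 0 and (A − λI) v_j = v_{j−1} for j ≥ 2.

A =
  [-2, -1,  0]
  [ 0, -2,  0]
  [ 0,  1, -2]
A Jordan chain for λ = -2 of length 2:
v_1 = (-1, 0, 1)ᵀ
v_2 = (0, 1, 0)ᵀ

Let N = A − (-2)·I. We want v_2 with N^2 v_2 = 0 but N^1 v_2 ≠ 0; then v_{j-1} := N · v_j for j = 2, …, 2.

Pick v_2 = (0, 1, 0)ᵀ.
Then v_1 = N · v_2 = (-1, 0, 1)ᵀ.

Sanity check: (A − (-2)·I) v_1 = (0, 0, 0)ᵀ = 0. ✓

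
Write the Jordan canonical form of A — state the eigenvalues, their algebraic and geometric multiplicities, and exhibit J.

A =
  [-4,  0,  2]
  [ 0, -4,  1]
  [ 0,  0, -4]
J_2(-4) ⊕ J_1(-4)

The characteristic polynomial is
  det(x·I − A) = x^3 + 12*x^2 + 48*x + 64 = (x + 4)^3

Eigenvalues and multiplicities (the geometric multiplicity of λ is n − rank(A − λI), which equals the number of Jordan blocks for λ):
  λ = -4: algebraic multiplicity = 3, geometric multiplicity = 2

Determining the block sizes for each eigenvalue:
  λ = -4: 2 blocks summing to 3 forces exactly one block of size 2 and the rest size 1 → block sizes [2, 1]

Assembling the blocks gives a Jordan form
J =
  [-4,  1,  0]
  [ 0, -4,  0]
  [ 0,  0, -4]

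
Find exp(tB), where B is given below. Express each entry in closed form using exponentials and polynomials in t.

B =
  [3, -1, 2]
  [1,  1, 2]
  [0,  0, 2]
e^{tB} =
  [t*exp(2*t) + exp(2*t), -t*exp(2*t), 2*t*exp(2*t)]
  [t*exp(2*t), -t*exp(2*t) + exp(2*t), 2*t*exp(2*t)]
  [0, 0, exp(2*t)]

Strategy: write B = P · J · P⁻¹ where J is a Jordan canonical form, so e^{tB} = P · e^{tJ} · P⁻¹, and e^{tJ} can be computed block-by-block.

B has Jordan form
J =
  [2, 1, 0]
  [0, 2, 0]
  [0, 0, 2]
(up to reordering of blocks).

Per-block formulas:
  For a 2×2 Jordan block J_2(2): exp(t · J_2(2)) = e^(2t)·(I + t·N), where N is the 2×2 nilpotent shift.
  For a 1×1 block at λ = 2: exp(t · [2]) = [e^(2t)].

After assembling e^{tJ} and conjugating by P, we get:

e^{tB} =
  [t*exp(2*t) + exp(2*t), -t*exp(2*t), 2*t*exp(2*t)]
  [t*exp(2*t), -t*exp(2*t) + exp(2*t), 2*t*exp(2*t)]
  [0, 0, exp(2*t)]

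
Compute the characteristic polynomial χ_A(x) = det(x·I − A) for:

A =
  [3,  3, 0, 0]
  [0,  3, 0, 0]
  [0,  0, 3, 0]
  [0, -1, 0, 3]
x^4 - 12*x^3 + 54*x^2 - 108*x + 81

Expanding det(x·I − A) (e.g. by cofactor expansion or by noting that A is similar to its Jordan form J, which has the same characteristic polynomial as A) gives
  χ_A(x) = x^4 - 12*x^3 + 54*x^2 - 108*x + 81
which factors as (x - 3)^4. The eigenvalues (with algebraic multiplicities) are λ = 3 with multiplicity 4.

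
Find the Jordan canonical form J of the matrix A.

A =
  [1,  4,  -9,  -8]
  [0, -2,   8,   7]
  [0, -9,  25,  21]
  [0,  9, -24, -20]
J_3(1) ⊕ J_1(1)

The characteristic polynomial is
  det(x·I − A) = x^4 - 4*x^3 + 6*x^2 - 4*x + 1 = (x - 1)^4

Eigenvalues and multiplicities (the geometric multiplicity of λ is n − rank(A − λI), which equals the number of Jordan blocks for λ):
  λ = 1: algebraic multiplicity = 4, geometric multiplicity = 2

Determining the block sizes for each eigenvalue:
  λ = 1: with am = 4 and gm = 2, the partition is not yet determined (e.g. several partitions of 4 into 2 parts exist). Let N = A − (1)·I. Computing rank(N^1) = 2, rank(N^2) = 1, rank(N^3) = 0; the number of blocks of size ≥ j is rank(N^{j−1}) − rank(N^j), giving [2, 1, 1]. So we have 1 block(s) of size 3, 1 block(s) of size 1 → block sizes [3, 1]

Assembling the blocks gives a Jordan form
J =
  [1, 1, 0, 0]
  [0, 1, 1, 0]
  [0, 0, 1, 0]
  [0, 0, 0, 1]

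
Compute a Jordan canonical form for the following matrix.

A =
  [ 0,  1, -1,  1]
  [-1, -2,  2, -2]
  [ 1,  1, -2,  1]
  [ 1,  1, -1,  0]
J_3(-1) ⊕ J_1(-1)

The characteristic polynomial is
  det(x·I − A) = x^4 + 4*x^3 + 6*x^2 + 4*x + 1 = (x + 1)^4

Eigenvalues and multiplicities (the geometric multiplicity of λ is n − rank(A − λI), which equals the number of Jordan blocks for λ):
  λ = -1: algebraic multiplicity = 4, geometric multiplicity = 2

Determining the block sizes for each eigenvalue:
  λ = -1: with am = 4 and gm = 2, the partition is not yet determined (e.g. several partitions of 4 into 2 parts exist). Let N = A − (-1)·I. Computing rank(N^1) = 2, rank(N^2) = 1, rank(N^3) = 0; the number of blocks of size ≥ j is rank(N^{j−1}) − rank(N^j), giving [2, 1, 1]. So we have 1 block(s) of size 3, 1 block(s) of size 1 → block sizes [3, 1]

Assembling the blocks gives a Jordan form
J =
  [-1,  1,  0,  0]
  [ 0, -1,  1,  0]
  [ 0,  0, -1,  0]
  [ 0,  0,  0, -1]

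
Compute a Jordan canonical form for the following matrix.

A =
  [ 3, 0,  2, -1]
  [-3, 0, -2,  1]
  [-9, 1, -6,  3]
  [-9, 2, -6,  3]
J_3(0) ⊕ J_1(0)

The characteristic polynomial is
  det(x·I − A) = x^4

Eigenvalues and multiplicities (the geometric multiplicity of λ is n − rank(A − λI), which equals the number of Jordan blocks for λ):
  λ = 0: algebraic multiplicity = 4, geometric multiplicity = 2

Determining the block sizes for each eigenvalue:
  λ = 0: with am = 4 and gm = 2, the partition is not yet determined (e.g. several partitions of 4 into 2 parts exist). Let N = A − (0)·I. Computing rank(N^1) = 2, rank(N^2) = 1, rank(N^3) = 0; the number of blocks of size ≥ j is rank(N^{j−1}) − rank(N^j), giving [2, 1, 1]. So we have 1 block(s) of size 3, 1 block(s) of size 1 → block sizes [3, 1]

Assembling the blocks gives a Jordan form
J =
  [0, 1, 0, 0]
  [0, 0, 1, 0]
  [0, 0, 0, 0]
  [0, 0, 0, 0]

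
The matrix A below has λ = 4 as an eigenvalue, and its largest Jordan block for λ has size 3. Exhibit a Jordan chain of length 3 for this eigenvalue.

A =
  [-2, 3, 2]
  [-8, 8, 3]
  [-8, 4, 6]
A Jordan chain for λ = 4 of length 3:
v_1 = (-4, -8, 0)ᵀ
v_2 = (-6, -8, -8)ᵀ
v_3 = (1, 0, 0)ᵀ

Let N = A − (4)·I. We want v_3 with N^3 v_3 = 0 but N^2 v_3 ≠ 0; then v_{j-1} := N · v_j for j = 3, …, 2.

Pick v_3 = (1, 0, 0)ᵀ.
Then v_2 = N · v_3 = (-6, -8, -8)ᵀ.
Then v_1 = N · v_2 = (-4, -8, 0)ᵀ.

Sanity check: (A − (4)·I) v_1 = (0, 0, 0)ᵀ = 0. ✓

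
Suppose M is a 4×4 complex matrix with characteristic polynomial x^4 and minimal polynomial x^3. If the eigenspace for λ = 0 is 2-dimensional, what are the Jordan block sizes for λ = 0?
Block sizes for λ = 0: [3, 1]

Step 1 — from the characteristic polynomial, algebraic multiplicity of λ = 0 is 4. From dim ker(M − (0)·I) = 2, there are exactly 2 Jordan blocks for λ = 0.
Step 2 — from the minimal polynomial, the factor (x − 0)^3 tells us the largest block for λ = 0 has size 3.
Step 3 — with total size 4, 2 blocks, and largest block 3, the block sizes (in nonincreasing order) are [3, 1].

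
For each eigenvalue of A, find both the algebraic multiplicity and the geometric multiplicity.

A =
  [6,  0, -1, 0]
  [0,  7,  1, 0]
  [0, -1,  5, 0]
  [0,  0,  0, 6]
λ = 6: alg = 4, geom = 2

Step 1 — factor the characteristic polynomial to read off the algebraic multiplicities:
  χ_A(x) = (x - 6)^4

Step 2 — compute geometric multiplicities via the rank-nullity identity g(λ) = n − rank(A − λI):
  rank(A − (6)·I) = 2, so dim ker(A − (6)·I) = n − 2 = 2

Summary:
  λ = 6: algebraic multiplicity = 4, geometric multiplicity = 2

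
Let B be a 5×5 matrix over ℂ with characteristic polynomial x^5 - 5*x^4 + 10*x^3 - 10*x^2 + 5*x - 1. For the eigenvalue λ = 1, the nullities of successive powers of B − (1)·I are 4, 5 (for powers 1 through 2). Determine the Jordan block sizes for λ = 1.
Block sizes for λ = 1: [2, 1, 1, 1]

From the dimensions of kernels of powers, the number of Jordan blocks of size at least j is d_j − d_{j−1} where d_j = dim ker(N^j) (with d_0 = 0). Computing the differences gives [4, 1].
The number of blocks of size exactly k is (#blocks of size ≥ k) − (#blocks of size ≥ k + 1), so the partition is: 3 block(s) of size 1, 1 block(s) of size 2.
In nonincreasing order the block sizes are [2, 1, 1, 1].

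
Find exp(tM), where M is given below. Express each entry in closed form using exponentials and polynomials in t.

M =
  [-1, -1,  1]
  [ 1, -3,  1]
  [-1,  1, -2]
e^{tM} =
  [-t^2*exp(-2*t)/2 + t*exp(-2*t) + exp(-2*t), t^2*exp(-2*t)/2 - t*exp(-2*t), t*exp(-2*t)]
  [-t^2*exp(-2*t)/2 + t*exp(-2*t), t^2*exp(-2*t)/2 - t*exp(-2*t) + exp(-2*t), t*exp(-2*t)]
  [-t*exp(-2*t), t*exp(-2*t), exp(-2*t)]

Strategy: write M = P · J · P⁻¹ where J is a Jordan canonical form, so e^{tM} = P · e^{tJ} · P⁻¹, and e^{tJ} can be computed block-by-block.

M has Jordan form
J =
  [-2,  1,  0]
  [ 0, -2,  1]
  [ 0,  0, -2]
(up to reordering of blocks).

Per-block formulas:
  For a 3×3 Jordan block J_3(-2): exp(t · J_3(-2)) = e^(-2t)·(I + t·N + (t^2/2)·N^2), where N is the 3×3 nilpotent shift.

After assembling e^{tJ} and conjugating by P, we get:

e^{tM} =
  [-t^2*exp(-2*t)/2 + t*exp(-2*t) + exp(-2*t), t^2*exp(-2*t)/2 - t*exp(-2*t), t*exp(-2*t)]
  [-t^2*exp(-2*t)/2 + t*exp(-2*t), t^2*exp(-2*t)/2 - t*exp(-2*t) + exp(-2*t), t*exp(-2*t)]
  [-t*exp(-2*t), t*exp(-2*t), exp(-2*t)]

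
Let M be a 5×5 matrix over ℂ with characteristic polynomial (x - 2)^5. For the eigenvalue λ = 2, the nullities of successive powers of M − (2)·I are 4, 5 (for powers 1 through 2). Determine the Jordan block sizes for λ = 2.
Block sizes for λ = 2: [2, 1, 1, 1]

From the dimensions of kernels of powers, the number of Jordan blocks of size at least j is d_j − d_{j−1} where d_j = dim ker(N^j) (with d_0 = 0). Computing the differences gives [4, 1].
The number of blocks of size exactly k is (#blocks of size ≥ k) − (#blocks of size ≥ k + 1), so the partition is: 3 block(s) of size 1, 1 block(s) of size 2.
In nonincreasing order the block sizes are [2, 1, 1, 1].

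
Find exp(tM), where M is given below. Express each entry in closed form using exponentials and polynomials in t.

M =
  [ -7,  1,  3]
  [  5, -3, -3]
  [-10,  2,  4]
e^{tM} =
  [-5*t*exp(-2*t) + exp(-2*t), t*exp(-2*t), 3*t*exp(-2*t)]
  [5*t*exp(-2*t), -t*exp(-2*t) + exp(-2*t), -3*t*exp(-2*t)]
  [-10*t*exp(-2*t), 2*t*exp(-2*t), 6*t*exp(-2*t) + exp(-2*t)]

Strategy: write M = P · J · P⁻¹ where J is a Jordan canonical form, so e^{tM} = P · e^{tJ} · P⁻¹, and e^{tJ} can be computed block-by-block.

M has Jordan form
J =
  [-2,  1,  0]
  [ 0, -2,  0]
  [ 0,  0, -2]
(up to reordering of blocks).

Per-block formulas:
  For a 2×2 Jordan block J_2(-2): exp(t · J_2(-2)) = e^(-2t)·(I + t·N), where N is the 2×2 nilpotent shift.
  For a 1×1 block at λ = -2: exp(t · [-2]) = [e^(-2t)].

After assembling e^{tJ} and conjugating by P, we get:

e^{tM} =
  [-5*t*exp(-2*t) + exp(-2*t), t*exp(-2*t), 3*t*exp(-2*t)]
  [5*t*exp(-2*t), -t*exp(-2*t) + exp(-2*t), -3*t*exp(-2*t)]
  [-10*t*exp(-2*t), 2*t*exp(-2*t), 6*t*exp(-2*t) + exp(-2*t)]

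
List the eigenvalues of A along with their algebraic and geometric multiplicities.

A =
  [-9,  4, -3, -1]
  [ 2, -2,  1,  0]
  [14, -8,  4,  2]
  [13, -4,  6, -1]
λ = -2: alg = 4, geom = 2

Step 1 — factor the characteristic polynomial to read off the algebraic multiplicities:
  χ_A(x) = (x + 2)^4

Step 2 — compute geometric multiplicities via the rank-nullity identity g(λ) = n − rank(A − λI):
  rank(A − (-2)·I) = 2, so dim ker(A − (-2)·I) = n − 2 = 2

Summary:
  λ = -2: algebraic multiplicity = 4, geometric multiplicity = 2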